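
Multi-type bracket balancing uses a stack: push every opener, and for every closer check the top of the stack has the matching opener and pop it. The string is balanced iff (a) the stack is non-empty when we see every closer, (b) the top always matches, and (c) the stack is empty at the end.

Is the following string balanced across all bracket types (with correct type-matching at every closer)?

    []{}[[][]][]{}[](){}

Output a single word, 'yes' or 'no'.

pos 0: push '['; stack = [
pos 1: ']' matches '['; pop; stack = (empty)
pos 2: push '{'; stack = {
pos 3: '}' matches '{'; pop; stack = (empty)
pos 4: push '['; stack = [
pos 5: push '['; stack = [[
pos 6: ']' matches '['; pop; stack = [
pos 7: push '['; stack = [[
pos 8: ']' matches '['; pop; stack = [
pos 9: ']' matches '['; pop; stack = (empty)
pos 10: push '['; stack = [
pos 11: ']' matches '['; pop; stack = (empty)
pos 12: push '{'; stack = {
pos 13: '}' matches '{'; pop; stack = (empty)
pos 14: push '['; stack = [
pos 15: ']' matches '['; pop; stack = (empty)
pos 16: push '('; stack = (
pos 17: ')' matches '('; pop; stack = (empty)
pos 18: push '{'; stack = {
pos 19: '}' matches '{'; pop; stack = (empty)
end: stack empty → VALID
Verdict: properly nested → yes

Answer: yes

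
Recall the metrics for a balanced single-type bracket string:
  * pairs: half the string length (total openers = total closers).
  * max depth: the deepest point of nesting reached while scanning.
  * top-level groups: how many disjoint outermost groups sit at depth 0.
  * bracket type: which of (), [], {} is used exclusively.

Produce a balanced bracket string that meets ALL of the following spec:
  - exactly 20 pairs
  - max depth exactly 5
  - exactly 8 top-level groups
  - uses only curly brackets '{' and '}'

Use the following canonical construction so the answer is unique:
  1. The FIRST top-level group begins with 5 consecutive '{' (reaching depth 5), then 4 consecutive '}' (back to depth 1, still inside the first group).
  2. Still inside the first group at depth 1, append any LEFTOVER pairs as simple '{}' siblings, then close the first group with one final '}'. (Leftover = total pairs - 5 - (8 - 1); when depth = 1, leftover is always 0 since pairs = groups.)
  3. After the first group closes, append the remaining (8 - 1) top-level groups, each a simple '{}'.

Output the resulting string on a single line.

Answer: {{{{{}}}}{}{}{}{}{}{}{}{}}{}{}{}{}{}{}{}

Derivation:
Spec: pairs=20 depth=5 groups=8
Leftover pairs = 20 - 5 - (8-1) = 8
First group: deep chain of depth 5 + 8 sibling pairs
Remaining 7 groups: simple '{}' each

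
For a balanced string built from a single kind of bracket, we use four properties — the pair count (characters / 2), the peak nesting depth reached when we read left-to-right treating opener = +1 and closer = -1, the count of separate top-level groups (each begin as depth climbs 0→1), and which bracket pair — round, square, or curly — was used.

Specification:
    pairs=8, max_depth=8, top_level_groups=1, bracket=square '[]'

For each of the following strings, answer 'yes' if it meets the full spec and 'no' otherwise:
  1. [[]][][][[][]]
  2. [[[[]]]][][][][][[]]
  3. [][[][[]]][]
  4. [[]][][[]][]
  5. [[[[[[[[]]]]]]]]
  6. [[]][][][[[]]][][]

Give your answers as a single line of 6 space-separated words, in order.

Answer: no no no no yes no

Derivation:
String 1 '[[]][][][[][]]': depth seq [1 2 1 0 1 0 1 0 1 2 1 2 1 0]
  -> pairs=7 depth=2 groups=4 -> no
String 2 '[[[[]]]][][][][][[]]': depth seq [1 2 3 4 3 2 1 0 1 0 1 0 1 0 1 0 1 2 1 0]
  -> pairs=10 depth=4 groups=6 -> no
String 3 '[][[][[]]][]': depth seq [1 0 1 2 1 2 3 2 1 0 1 0]
  -> pairs=6 depth=3 groups=3 -> no
String 4 '[[]][][[]][]': depth seq [1 2 1 0 1 0 1 2 1 0 1 0]
  -> pairs=6 depth=2 groups=4 -> no
String 5 '[[[[[[[[]]]]]]]]': depth seq [1 2 3 4 5 6 7 8 7 6 5 4 3 2 1 0]
  -> pairs=8 depth=8 groups=1 -> yes
String 6 '[[]][][][[[]]][][]': depth seq [1 2 1 0 1 0 1 0 1 2 3 2 1 0 1 0 1 0]
  -> pairs=9 depth=3 groups=6 -> no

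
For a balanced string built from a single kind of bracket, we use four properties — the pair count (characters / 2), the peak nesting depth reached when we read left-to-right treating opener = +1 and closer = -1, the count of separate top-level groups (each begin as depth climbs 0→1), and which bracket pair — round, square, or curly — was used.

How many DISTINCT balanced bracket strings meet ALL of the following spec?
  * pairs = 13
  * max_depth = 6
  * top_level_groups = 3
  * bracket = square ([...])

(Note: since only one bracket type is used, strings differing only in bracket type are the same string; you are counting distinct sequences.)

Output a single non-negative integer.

Spec: pairs=13 depth=6 groups=3
Count(depth <= 6) = 135828
Count(depth <= 5) = 109497
Count(depth == 6) = 135828 - 109497 = 26331

Answer: 26331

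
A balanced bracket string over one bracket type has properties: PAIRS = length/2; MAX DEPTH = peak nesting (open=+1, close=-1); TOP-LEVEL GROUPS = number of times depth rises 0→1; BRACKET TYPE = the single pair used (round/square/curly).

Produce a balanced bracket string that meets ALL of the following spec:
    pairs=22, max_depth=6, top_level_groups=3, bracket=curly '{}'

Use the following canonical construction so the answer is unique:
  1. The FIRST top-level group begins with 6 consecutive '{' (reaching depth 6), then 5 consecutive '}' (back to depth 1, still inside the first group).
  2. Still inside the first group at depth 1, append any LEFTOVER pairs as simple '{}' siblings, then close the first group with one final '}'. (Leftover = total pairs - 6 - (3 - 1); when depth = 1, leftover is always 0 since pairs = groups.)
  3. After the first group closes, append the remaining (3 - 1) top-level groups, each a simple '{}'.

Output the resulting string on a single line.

Spec: pairs=22 depth=6 groups=3
Leftover pairs = 22 - 6 - (3-1) = 14
First group: deep chain of depth 6 + 14 sibling pairs
Remaining 2 groups: simple '{}' each

Answer: {{{{{{}}}}}{}{}{}{}{}{}{}{}{}{}{}{}{}{}}{}{}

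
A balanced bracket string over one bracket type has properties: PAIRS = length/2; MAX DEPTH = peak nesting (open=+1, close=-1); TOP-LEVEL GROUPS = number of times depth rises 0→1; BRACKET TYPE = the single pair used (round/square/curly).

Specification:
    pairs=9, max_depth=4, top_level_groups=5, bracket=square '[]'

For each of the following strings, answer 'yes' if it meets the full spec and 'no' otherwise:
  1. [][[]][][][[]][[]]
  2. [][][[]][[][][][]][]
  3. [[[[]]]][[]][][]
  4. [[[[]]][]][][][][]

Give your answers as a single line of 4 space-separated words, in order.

Answer: no no no yes

Derivation:
String 1 '[][[]][][][[]][[]]': depth seq [1 0 1 2 1 0 1 0 1 0 1 2 1 0 1 2 1 0]
  -> pairs=9 depth=2 groups=6 -> no
String 2 '[][][[]][[][][][]][]': depth seq [1 0 1 0 1 2 1 0 1 2 1 2 1 2 1 2 1 0 1 0]
  -> pairs=10 depth=2 groups=5 -> no
String 3 '[[[[]]]][[]][][]': depth seq [1 2 3 4 3 2 1 0 1 2 1 0 1 0 1 0]
  -> pairs=8 depth=4 groups=4 -> no
String 4 '[[[[]]][]][][][][]': depth seq [1 2 3 4 3 2 1 2 1 0 1 0 1 0 1 0 1 0]
  -> pairs=9 depth=4 groups=5 -> yes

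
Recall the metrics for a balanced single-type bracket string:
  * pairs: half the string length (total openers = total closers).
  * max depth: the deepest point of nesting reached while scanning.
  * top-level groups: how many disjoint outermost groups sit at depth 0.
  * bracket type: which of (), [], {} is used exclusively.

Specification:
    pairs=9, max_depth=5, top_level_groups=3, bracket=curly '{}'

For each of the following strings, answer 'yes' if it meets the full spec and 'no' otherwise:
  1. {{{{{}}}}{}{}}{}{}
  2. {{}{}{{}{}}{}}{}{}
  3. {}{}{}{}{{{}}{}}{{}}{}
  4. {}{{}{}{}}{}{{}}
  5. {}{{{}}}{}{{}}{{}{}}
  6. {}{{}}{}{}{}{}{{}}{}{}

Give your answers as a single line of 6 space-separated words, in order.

Answer: yes no no no no no

Derivation:
String 1 '{{{{{}}}}{}{}}{}{}': depth seq [1 2 3 4 5 4 3 2 1 2 1 2 1 0 1 0 1 0]
  -> pairs=9 depth=5 groups=3 -> yes
String 2 '{{}{}{{}{}}{}}{}{}': depth seq [1 2 1 2 1 2 3 2 3 2 1 2 1 0 1 0 1 0]
  -> pairs=9 depth=3 groups=3 -> no
String 3 '{}{}{}{}{{{}}{}}{{}}{}': depth seq [1 0 1 0 1 0 1 0 1 2 3 2 1 2 1 0 1 2 1 0 1 0]
  -> pairs=11 depth=3 groups=7 -> no
String 4 '{}{{}{}{}}{}{{}}': depth seq [1 0 1 2 1 2 1 2 1 0 1 0 1 2 1 0]
  -> pairs=8 depth=2 groups=4 -> no
String 5 '{}{{{}}}{}{{}}{{}{}}': depth seq [1 0 1 2 3 2 1 0 1 0 1 2 1 0 1 2 1 2 1 0]
  -> pairs=10 depth=3 groups=5 -> no
String 6 '{}{{}}{}{}{}{}{{}}{}{}': depth seq [1 0 1 2 1 0 1 0 1 0 1 0 1 0 1 2 1 0 1 0 1 0]
  -> pairs=11 depth=2 groups=9 -> no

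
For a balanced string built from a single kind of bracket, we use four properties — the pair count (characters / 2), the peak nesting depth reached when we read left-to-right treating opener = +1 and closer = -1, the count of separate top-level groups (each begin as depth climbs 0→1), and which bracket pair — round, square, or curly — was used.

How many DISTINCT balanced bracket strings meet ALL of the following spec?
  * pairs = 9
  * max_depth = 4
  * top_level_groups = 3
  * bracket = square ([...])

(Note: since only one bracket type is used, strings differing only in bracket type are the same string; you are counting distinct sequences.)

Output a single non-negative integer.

Spec: pairs=9 depth=4 groups=3
Count(depth <= 4) = 809
Count(depth <= 3) = 416
Count(depth == 4) = 809 - 416 = 393

Answer: 393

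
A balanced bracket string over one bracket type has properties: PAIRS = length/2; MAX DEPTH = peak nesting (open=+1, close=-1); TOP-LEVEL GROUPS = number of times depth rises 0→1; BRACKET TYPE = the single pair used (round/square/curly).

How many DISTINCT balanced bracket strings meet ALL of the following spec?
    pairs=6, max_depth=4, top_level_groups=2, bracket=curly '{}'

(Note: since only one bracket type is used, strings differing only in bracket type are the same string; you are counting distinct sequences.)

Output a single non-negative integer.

Answer: 12

Derivation:
Spec: pairs=6 depth=4 groups=2
Count(depth <= 4) = 40
Count(depth <= 3) = 28
Count(depth == 4) = 40 - 28 = 12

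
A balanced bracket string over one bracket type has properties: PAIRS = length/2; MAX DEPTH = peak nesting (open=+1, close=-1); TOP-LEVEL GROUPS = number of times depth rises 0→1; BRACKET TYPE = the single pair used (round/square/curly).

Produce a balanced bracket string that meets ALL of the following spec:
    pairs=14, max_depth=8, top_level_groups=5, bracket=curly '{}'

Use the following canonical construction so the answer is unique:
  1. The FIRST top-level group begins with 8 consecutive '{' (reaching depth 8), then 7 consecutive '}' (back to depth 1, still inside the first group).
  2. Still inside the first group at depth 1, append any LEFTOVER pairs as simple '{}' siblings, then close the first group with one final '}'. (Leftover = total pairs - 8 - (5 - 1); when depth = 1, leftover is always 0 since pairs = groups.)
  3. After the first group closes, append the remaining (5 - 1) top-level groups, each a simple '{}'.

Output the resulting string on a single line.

Answer: {{{{{{{{}}}}}}}{}{}}{}{}{}{}

Derivation:
Spec: pairs=14 depth=8 groups=5
Leftover pairs = 14 - 8 - (5-1) = 2
First group: deep chain of depth 8 + 2 sibling pairs
Remaining 4 groups: simple '{}' each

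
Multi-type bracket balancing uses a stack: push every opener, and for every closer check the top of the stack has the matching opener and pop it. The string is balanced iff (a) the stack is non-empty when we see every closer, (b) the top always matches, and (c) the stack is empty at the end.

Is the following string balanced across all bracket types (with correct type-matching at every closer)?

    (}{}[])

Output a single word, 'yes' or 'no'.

Answer: no

Derivation:
pos 0: push '('; stack = (
pos 1: saw closer '}' but top of stack is '(' (expected ')') → INVALID
Verdict: type mismatch at position 1: '}' closes '(' → no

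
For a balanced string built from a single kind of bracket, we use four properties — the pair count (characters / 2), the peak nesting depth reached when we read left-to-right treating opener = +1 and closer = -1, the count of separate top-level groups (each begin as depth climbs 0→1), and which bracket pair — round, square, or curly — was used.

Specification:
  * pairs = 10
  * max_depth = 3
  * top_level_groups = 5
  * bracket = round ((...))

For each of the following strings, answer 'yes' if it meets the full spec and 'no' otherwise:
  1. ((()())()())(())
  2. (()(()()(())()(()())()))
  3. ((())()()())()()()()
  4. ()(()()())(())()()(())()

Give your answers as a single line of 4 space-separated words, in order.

String 1 '((()())()())(())': depth seq [1 2 3 2 3 2 1 2 1 2 1 0 1 2 1 0]
  -> pairs=8 depth=3 groups=2 -> no
String 2 '(()(()()(())()(()())()))': depth seq [1 2 1 2 3 2 3 2 3 4 3 2 3 2 3 4 3 4 3 2 3 2 1 0]
  -> pairs=12 depth=4 groups=1 -> no
String 3 '((())()()())()()()()': depth seq [1 2 3 2 1 2 1 2 1 2 1 0 1 0 1 0 1 0 1 0]
  -> pairs=10 depth=3 groups=5 -> yes
String 4 '()(()()())(())()()(())()': depth seq [1 0 1 2 1 2 1 2 1 0 1 2 1 0 1 0 1 0 1 2 1 0 1 0]
  -> pairs=12 depth=2 groups=7 -> no

Answer: no no yes no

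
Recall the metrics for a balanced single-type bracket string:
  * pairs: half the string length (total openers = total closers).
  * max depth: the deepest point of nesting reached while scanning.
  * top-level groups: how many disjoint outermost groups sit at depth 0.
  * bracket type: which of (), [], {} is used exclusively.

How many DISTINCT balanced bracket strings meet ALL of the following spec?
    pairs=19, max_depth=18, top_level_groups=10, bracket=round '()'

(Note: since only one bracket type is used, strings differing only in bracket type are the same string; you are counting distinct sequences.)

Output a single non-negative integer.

Answer: 0

Derivation:
Spec: pairs=19 depth=18 groups=10
Count(depth <= 18) = 2466750
Count(depth <= 17) = 2466750
Count(depth == 18) = 2466750 - 2466750 = 0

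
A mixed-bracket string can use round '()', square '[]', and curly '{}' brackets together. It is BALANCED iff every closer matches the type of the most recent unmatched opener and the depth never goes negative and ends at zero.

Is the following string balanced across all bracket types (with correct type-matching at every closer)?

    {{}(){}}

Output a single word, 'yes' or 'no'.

pos 0: push '{'; stack = {
pos 1: push '{'; stack = {{
pos 2: '}' matches '{'; pop; stack = {
pos 3: push '('; stack = {(
pos 4: ')' matches '('; pop; stack = {
pos 5: push '{'; stack = {{
pos 6: '}' matches '{'; pop; stack = {
pos 7: '}' matches '{'; pop; stack = (empty)
end: stack empty → VALID
Verdict: properly nested → yes

Answer: yes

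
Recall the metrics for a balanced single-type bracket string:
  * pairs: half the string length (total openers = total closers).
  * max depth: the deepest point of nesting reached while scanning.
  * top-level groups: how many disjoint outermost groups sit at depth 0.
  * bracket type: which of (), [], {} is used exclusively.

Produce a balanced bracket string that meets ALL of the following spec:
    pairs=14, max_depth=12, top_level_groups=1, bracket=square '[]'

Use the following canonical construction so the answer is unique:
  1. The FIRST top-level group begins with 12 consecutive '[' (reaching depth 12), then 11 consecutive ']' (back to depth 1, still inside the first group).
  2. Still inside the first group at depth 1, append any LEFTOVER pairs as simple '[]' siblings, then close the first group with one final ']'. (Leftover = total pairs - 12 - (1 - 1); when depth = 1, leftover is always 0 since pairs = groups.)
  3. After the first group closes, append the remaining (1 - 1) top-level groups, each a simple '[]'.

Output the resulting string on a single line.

Spec: pairs=14 depth=12 groups=1
Leftover pairs = 14 - 12 - (1-1) = 2
First group: deep chain of depth 12 + 2 sibling pairs
Remaining 0 groups: simple '[]' each

Answer: [[[[[[[[[[[[]]]]]]]]]]][][]]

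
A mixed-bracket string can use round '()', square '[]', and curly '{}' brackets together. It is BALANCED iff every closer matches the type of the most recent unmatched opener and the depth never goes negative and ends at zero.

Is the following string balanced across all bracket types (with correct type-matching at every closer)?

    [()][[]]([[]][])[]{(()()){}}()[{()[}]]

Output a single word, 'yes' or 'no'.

pos 0: push '['; stack = [
pos 1: push '('; stack = [(
pos 2: ')' matches '('; pop; stack = [
pos 3: ']' matches '['; pop; stack = (empty)
pos 4: push '['; stack = [
pos 5: push '['; stack = [[
pos 6: ']' matches '['; pop; stack = [
pos 7: ']' matches '['; pop; stack = (empty)
pos 8: push '('; stack = (
pos 9: push '['; stack = ([
pos 10: push '['; stack = ([[
pos 11: ']' matches '['; pop; stack = ([
pos 12: ']' matches '['; pop; stack = (
pos 13: push '['; stack = ([
pos 14: ']' matches '['; pop; stack = (
pos 15: ')' matches '('; pop; stack = (empty)
pos 16: push '['; stack = [
pos 17: ']' matches '['; pop; stack = (empty)
pos 18: push '{'; stack = {
pos 19: push '('; stack = {(
pos 20: push '('; stack = {((
pos 21: ')' matches '('; pop; stack = {(
pos 22: push '('; stack = {((
pos 23: ')' matches '('; pop; stack = {(
pos 24: ')' matches '('; pop; stack = {
pos 25: push '{'; stack = {{
pos 26: '}' matches '{'; pop; stack = {
pos 27: '}' matches '{'; pop; stack = (empty)
pos 28: push '('; stack = (
pos 29: ')' matches '('; pop; stack = (empty)
pos 30: push '['; stack = [
pos 31: push '{'; stack = [{
pos 32: push '('; stack = [{(
pos 33: ')' matches '('; pop; stack = [{
pos 34: push '['; stack = [{[
pos 35: saw closer '}' but top of stack is '[' (expected ']') → INVALID
Verdict: type mismatch at position 35: '}' closes '[' → no

Answer: no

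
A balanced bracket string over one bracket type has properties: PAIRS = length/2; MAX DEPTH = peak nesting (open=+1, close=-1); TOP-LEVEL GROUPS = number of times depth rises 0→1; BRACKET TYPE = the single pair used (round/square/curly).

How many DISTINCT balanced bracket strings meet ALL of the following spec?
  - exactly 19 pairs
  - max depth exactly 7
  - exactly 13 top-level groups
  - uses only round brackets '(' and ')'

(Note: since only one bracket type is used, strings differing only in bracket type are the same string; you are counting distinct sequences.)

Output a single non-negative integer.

Answer: 13

Derivation:
Spec: pairs=19 depth=7 groups=13
Count(depth <= 7) = 92092
Count(depth <= 6) = 92079
Count(depth == 7) = 92092 - 92079 = 13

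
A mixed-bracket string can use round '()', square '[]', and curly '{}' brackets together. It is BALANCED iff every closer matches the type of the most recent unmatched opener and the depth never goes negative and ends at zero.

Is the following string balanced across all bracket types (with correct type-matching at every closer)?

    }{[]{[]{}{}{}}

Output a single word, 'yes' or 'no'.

Answer: no

Derivation:
pos 0: saw closer '}' but stack is empty → INVALID
Verdict: unmatched closer '}' at position 0 → no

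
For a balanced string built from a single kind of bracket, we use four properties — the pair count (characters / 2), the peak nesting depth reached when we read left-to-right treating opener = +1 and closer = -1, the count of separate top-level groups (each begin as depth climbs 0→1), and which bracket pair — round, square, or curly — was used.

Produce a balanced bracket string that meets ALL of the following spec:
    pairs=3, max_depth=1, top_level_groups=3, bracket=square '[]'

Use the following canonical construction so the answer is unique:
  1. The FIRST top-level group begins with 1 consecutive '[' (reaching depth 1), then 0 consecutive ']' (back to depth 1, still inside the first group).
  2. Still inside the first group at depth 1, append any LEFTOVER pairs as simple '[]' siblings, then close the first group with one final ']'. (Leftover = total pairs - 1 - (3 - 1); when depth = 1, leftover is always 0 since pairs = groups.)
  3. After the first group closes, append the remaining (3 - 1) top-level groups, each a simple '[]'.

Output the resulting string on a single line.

Spec: pairs=3 depth=1 groups=3
Leftover pairs = 3 - 1 - (3-1) = 0
First group: deep chain of depth 1 + 0 sibling pairs
Remaining 2 groups: simple '[]' each

Answer: [][][]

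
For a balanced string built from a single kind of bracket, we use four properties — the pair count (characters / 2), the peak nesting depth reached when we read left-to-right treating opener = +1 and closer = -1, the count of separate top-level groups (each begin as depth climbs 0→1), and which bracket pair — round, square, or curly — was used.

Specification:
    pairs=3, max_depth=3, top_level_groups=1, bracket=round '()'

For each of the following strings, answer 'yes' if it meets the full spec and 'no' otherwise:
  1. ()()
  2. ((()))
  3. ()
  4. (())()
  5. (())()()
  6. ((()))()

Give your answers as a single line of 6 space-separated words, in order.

Answer: no yes no no no no

Derivation:
String 1 '()()': depth seq [1 0 1 0]
  -> pairs=2 depth=1 groups=2 -> no
String 2 '((()))': depth seq [1 2 3 2 1 0]
  -> pairs=3 depth=3 groups=1 -> yes
String 3 '()': depth seq [1 0]
  -> pairs=1 depth=1 groups=1 -> no
String 4 '(())()': depth seq [1 2 1 0 1 0]
  -> pairs=3 depth=2 groups=2 -> no
String 5 '(())()()': depth seq [1 2 1 0 1 0 1 0]
  -> pairs=4 depth=2 groups=3 -> no
String 6 '((()))()': depth seq [1 2 3 2 1 0 1 0]
  -> pairs=4 depth=3 groups=2 -> no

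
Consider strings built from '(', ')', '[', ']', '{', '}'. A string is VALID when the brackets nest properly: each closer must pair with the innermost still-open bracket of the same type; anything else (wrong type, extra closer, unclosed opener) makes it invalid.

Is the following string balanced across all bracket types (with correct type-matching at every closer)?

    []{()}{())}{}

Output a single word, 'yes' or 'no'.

pos 0: push '['; stack = [
pos 1: ']' matches '['; pop; stack = (empty)
pos 2: push '{'; stack = {
pos 3: push '('; stack = {(
pos 4: ')' matches '('; pop; stack = {
pos 5: '}' matches '{'; pop; stack = (empty)
pos 6: push '{'; stack = {
pos 7: push '('; stack = {(
pos 8: ')' matches '('; pop; stack = {
pos 9: saw closer ')' but top of stack is '{' (expected '}') → INVALID
Verdict: type mismatch at position 9: ')' closes '{' → no

Answer: no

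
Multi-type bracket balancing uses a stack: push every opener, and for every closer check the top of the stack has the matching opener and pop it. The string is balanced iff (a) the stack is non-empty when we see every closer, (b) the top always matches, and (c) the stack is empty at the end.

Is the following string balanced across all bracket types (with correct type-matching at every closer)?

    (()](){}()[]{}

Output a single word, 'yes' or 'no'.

pos 0: push '('; stack = (
pos 1: push '('; stack = ((
pos 2: ')' matches '('; pop; stack = (
pos 3: saw closer ']' but top of stack is '(' (expected ')') → INVALID
Verdict: type mismatch at position 3: ']' closes '(' → no

Answer: no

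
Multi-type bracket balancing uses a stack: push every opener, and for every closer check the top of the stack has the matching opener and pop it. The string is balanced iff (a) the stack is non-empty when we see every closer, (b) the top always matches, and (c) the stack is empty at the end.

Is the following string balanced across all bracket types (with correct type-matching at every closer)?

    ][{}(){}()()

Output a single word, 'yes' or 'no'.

pos 0: saw closer ']' but stack is empty → INVALID
Verdict: unmatched closer ']' at position 0 → no

Answer: no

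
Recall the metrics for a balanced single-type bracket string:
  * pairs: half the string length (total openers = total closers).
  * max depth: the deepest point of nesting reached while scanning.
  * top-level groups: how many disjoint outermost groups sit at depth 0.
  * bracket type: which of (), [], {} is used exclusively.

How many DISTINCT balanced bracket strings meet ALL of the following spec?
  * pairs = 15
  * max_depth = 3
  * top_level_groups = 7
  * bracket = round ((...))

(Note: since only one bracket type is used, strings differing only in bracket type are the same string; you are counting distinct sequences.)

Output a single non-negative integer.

Spec: pairs=15 depth=3 groups=7
Count(depth <= 3) = 59906
Count(depth <= 2) = 3003
Count(depth == 3) = 59906 - 3003 = 56903

Answer: 56903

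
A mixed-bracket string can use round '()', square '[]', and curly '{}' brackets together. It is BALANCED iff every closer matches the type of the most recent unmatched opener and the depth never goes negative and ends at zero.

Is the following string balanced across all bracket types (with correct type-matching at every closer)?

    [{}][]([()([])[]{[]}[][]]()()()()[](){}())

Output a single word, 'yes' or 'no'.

pos 0: push '['; stack = [
pos 1: push '{'; stack = [{
pos 2: '}' matches '{'; pop; stack = [
pos 3: ']' matches '['; pop; stack = (empty)
pos 4: push '['; stack = [
pos 5: ']' matches '['; pop; stack = (empty)
pos 6: push '('; stack = (
pos 7: push '['; stack = ([
pos 8: push '('; stack = ([(
pos 9: ')' matches '('; pop; stack = ([
pos 10: push '('; stack = ([(
pos 11: push '['; stack = ([([
pos 12: ']' matches '['; pop; stack = ([(
pos 13: ')' matches '('; pop; stack = ([
pos 14: push '['; stack = ([[
pos 15: ']' matches '['; pop; stack = ([
pos 16: push '{'; stack = ([{
pos 17: push '['; stack = ([{[
pos 18: ']' matches '['; pop; stack = ([{
pos 19: '}' matches '{'; pop; stack = ([
pos 20: push '['; stack = ([[
pos 21: ']' matches '['; pop; stack = ([
pos 22: push '['; stack = ([[
pos 23: ']' matches '['; pop; stack = ([
pos 24: ']' matches '['; pop; stack = (
pos 25: push '('; stack = ((
pos 26: ')' matches '('; pop; stack = (
pos 27: push '('; stack = ((
pos 28: ')' matches '('; pop; stack = (
pos 29: push '('; stack = ((
pos 30: ')' matches '('; pop; stack = (
pos 31: push '('; stack = ((
pos 32: ')' matches '('; pop; stack = (
pos 33: push '['; stack = ([
pos 34: ']' matches '['; pop; stack = (
pos 35: push '('; stack = ((
pos 36: ')' matches '('; pop; stack = (
pos 37: push '{'; stack = ({
pos 38: '}' matches '{'; pop; stack = (
pos 39: push '('; stack = ((
pos 40: ')' matches '('; pop; stack = (
pos 41: ')' matches '('; pop; stack = (empty)
end: stack empty → VALID
Verdict: properly nested → yes

Answer: yes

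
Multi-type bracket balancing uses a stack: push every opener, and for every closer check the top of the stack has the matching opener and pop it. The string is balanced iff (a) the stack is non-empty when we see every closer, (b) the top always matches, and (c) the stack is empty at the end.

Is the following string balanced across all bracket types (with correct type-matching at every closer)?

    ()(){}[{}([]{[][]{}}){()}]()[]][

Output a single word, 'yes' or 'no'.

Answer: no

Derivation:
pos 0: push '('; stack = (
pos 1: ')' matches '('; pop; stack = (empty)
pos 2: push '('; stack = (
pos 3: ')' matches '('; pop; stack = (empty)
pos 4: push '{'; stack = {
pos 5: '}' matches '{'; pop; stack = (empty)
pos 6: push '['; stack = [
pos 7: push '{'; stack = [{
pos 8: '}' matches '{'; pop; stack = [
pos 9: push '('; stack = [(
pos 10: push '['; stack = [([
pos 11: ']' matches '['; pop; stack = [(
pos 12: push '{'; stack = [({
pos 13: push '['; stack = [({[
pos 14: ']' matches '['; pop; stack = [({
pos 15: push '['; stack = [({[
pos 16: ']' matches '['; pop; stack = [({
pos 17: push '{'; stack = [({{
pos 18: '}' matches '{'; pop; stack = [({
pos 19: '}' matches '{'; pop; stack = [(
pos 20: ')' matches '('; pop; stack = [
pos 21: push '{'; stack = [{
pos 22: push '('; stack = [{(
pos 23: ')' matches '('; pop; stack = [{
pos 24: '}' matches '{'; pop; stack = [
pos 25: ']' matches '['; pop; stack = (empty)
pos 26: push '('; stack = (
pos 27: ')' matches '('; pop; stack = (empty)
pos 28: push '['; stack = [
pos 29: ']' matches '['; pop; stack = (empty)
pos 30: saw closer ']' but stack is empty → INVALID
Verdict: unmatched closer ']' at position 30 → no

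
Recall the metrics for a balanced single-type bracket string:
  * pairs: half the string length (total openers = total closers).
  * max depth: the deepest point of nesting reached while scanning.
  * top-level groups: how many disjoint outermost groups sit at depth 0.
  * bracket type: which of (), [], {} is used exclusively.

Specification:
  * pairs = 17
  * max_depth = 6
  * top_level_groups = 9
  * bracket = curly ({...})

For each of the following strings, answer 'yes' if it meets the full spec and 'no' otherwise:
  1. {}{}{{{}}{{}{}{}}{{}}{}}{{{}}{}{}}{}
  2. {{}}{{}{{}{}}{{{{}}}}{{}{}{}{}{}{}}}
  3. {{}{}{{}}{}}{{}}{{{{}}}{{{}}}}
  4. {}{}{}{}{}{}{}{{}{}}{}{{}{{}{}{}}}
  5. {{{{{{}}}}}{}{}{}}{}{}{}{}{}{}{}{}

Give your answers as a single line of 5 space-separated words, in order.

String 1 '{}{}{{{}}{{}{}{}}{{}}{}}{{{}}{}{}}{}': depth seq [1 0 1 0 1 2 3 2 1 2 3 2 3 2 3 2 1 2 3 2 1 2 1 0 1 2 3 2 1 2 1 2 1 0 1 0]
  -> pairs=18 depth=3 groups=5 -> no
String 2 '{{}}{{}{{}{}}{{{{}}}}{{}{}{}{}{}{}}}': depth seq [1 2 1 0 1 2 1 2 3 2 3 2 1 2 3 4 5 4 3 2 1 2 3 2 3 2 3 2 3 2 3 2 3 2 1 0]
  -> pairs=18 depth=5 groups=2 -> no
String 3 '{{}{}{{}}{}}{{}}{{{{}}}{{{}}}}': depth seq [1 2 1 2 1 2 3 2 1 2 1 0 1 2 1 0 1 2 3 4 3 2 1 2 3 4 3 2 1 0]
  -> pairs=15 depth=4 groups=3 -> no
String 4 '{}{}{}{}{}{}{}{{}{}}{}{{}{{}{}{}}}': depth seq [1 0 1 0 1 0 1 0 1 0 1 0 1 0 1 2 1 2 1 0 1 0 1 2 1 2 3 2 3 2 3 2 1 0]
  -> pairs=17 depth=3 groups=10 -> no
String 5 '{{{{{{}}}}}{}{}{}}{}{}{}{}{}{}{}{}': depth seq [1 2 3 4 5 6 5 4 3 2 1 2 1 2 1 2 1 0 1 0 1 0 1 0 1 0 1 0 1 0 1 0 1 0]
  -> pairs=17 depth=6 groups=9 -> yes

Answer: no no no no yes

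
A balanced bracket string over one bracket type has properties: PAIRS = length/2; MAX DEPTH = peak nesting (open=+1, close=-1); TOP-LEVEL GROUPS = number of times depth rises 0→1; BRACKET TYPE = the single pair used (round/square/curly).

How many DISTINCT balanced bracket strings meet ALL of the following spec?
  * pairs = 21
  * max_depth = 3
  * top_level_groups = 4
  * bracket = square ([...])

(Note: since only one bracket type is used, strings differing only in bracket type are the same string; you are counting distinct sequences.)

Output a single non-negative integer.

Answer: 15858572

Derivation:
Spec: pairs=21 depth=3 groups=4
Count(depth <= 3) = 15859712
Count(depth <= 2) = 1140
Count(depth == 3) = 15859712 - 1140 = 15858572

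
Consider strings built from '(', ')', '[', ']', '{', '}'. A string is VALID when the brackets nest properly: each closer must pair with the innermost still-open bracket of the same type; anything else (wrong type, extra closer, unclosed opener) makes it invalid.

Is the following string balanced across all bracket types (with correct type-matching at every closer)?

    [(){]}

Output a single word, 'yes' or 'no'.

Answer: no

Derivation:
pos 0: push '['; stack = [
pos 1: push '('; stack = [(
pos 2: ')' matches '('; pop; stack = [
pos 3: push '{'; stack = [{
pos 4: saw closer ']' but top of stack is '{' (expected '}') → INVALID
Verdict: type mismatch at position 4: ']' closes '{' → no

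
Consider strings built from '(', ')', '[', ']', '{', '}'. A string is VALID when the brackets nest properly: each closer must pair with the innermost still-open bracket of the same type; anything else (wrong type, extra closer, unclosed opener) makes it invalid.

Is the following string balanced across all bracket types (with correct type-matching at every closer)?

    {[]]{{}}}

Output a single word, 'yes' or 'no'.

pos 0: push '{'; stack = {
pos 1: push '['; stack = {[
pos 2: ']' matches '['; pop; stack = {
pos 3: saw closer ']' but top of stack is '{' (expected '}') → INVALID
Verdict: type mismatch at position 3: ']' closes '{' → no

Answer: no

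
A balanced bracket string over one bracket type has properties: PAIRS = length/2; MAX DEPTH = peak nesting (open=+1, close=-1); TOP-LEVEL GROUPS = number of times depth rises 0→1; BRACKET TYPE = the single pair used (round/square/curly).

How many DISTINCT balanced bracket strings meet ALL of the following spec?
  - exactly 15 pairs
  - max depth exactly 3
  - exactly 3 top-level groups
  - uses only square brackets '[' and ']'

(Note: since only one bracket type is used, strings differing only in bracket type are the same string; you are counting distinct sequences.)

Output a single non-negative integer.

Spec: pairs=15 depth=3 groups=3
Count(depth <= 3) = 68096
Count(depth <= 2) = 91
Count(depth == 3) = 68096 - 91 = 68005

Answer: 68005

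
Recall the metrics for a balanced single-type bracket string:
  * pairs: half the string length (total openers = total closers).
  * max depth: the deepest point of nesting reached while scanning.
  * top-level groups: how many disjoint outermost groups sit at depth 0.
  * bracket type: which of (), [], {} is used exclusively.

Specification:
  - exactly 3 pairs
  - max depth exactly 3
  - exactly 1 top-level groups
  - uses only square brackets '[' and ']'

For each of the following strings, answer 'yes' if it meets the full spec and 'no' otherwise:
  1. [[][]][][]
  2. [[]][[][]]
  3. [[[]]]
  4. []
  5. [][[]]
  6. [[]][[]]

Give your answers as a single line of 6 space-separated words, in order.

Answer: no no yes no no no

Derivation:
String 1 '[[][]][][]': depth seq [1 2 1 2 1 0 1 0 1 0]
  -> pairs=5 depth=2 groups=3 -> no
String 2 '[[]][[][]]': depth seq [1 2 1 0 1 2 1 2 1 0]
  -> pairs=5 depth=2 groups=2 -> no
String 3 '[[[]]]': depth seq [1 2 3 2 1 0]
  -> pairs=3 depth=3 groups=1 -> yes
String 4 '[]': depth seq [1 0]
  -> pairs=1 depth=1 groups=1 -> no
String 5 '[][[]]': depth seq [1 0 1 2 1 0]
  -> pairs=3 depth=2 groups=2 -> no
String 6 '[[]][[]]': depth seq [1 2 1 0 1 2 1 0]
  -> pairs=4 depth=2 groups=2 -> no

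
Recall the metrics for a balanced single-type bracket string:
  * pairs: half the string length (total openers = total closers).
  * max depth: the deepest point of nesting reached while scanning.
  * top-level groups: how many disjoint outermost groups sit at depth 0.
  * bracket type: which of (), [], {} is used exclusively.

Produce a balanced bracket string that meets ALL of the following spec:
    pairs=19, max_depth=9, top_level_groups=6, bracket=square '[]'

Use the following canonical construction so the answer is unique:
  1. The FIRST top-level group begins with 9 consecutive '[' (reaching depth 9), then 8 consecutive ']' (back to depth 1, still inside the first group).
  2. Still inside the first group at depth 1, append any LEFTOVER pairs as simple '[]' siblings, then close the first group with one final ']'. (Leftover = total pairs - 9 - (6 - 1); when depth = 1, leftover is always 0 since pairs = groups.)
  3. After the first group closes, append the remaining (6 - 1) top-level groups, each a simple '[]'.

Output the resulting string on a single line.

Spec: pairs=19 depth=9 groups=6
Leftover pairs = 19 - 9 - (6-1) = 5
First group: deep chain of depth 9 + 5 sibling pairs
Remaining 5 groups: simple '[]' each

Answer: [[[[[[[[[]]]]]]]][][][][][]][][][][][]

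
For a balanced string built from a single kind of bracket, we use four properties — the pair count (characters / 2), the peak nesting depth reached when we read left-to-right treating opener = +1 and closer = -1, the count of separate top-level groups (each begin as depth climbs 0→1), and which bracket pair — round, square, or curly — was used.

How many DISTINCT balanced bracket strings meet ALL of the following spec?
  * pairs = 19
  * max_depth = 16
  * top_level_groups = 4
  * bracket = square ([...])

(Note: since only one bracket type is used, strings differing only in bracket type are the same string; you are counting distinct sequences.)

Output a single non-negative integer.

Spec: pairs=19 depth=16 groups=4
Count(depth <= 16) = 218349120
Count(depth <= 15) = 218349116
Count(depth == 16) = 218349120 - 218349116 = 4

Answer: 4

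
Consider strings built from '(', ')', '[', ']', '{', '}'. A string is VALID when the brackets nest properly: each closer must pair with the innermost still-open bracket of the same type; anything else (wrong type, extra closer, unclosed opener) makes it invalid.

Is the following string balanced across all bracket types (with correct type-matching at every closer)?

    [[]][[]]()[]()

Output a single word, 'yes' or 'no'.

pos 0: push '['; stack = [
pos 1: push '['; stack = [[
pos 2: ']' matches '['; pop; stack = [
pos 3: ']' matches '['; pop; stack = (empty)
pos 4: push '['; stack = [
pos 5: push '['; stack = [[
pos 6: ']' matches '['; pop; stack = [
pos 7: ']' matches '['; pop; stack = (empty)
pos 8: push '('; stack = (
pos 9: ')' matches '('; pop; stack = (empty)
pos 10: push '['; stack = [
pos 11: ']' matches '['; pop; stack = (empty)
pos 12: push '('; stack = (
pos 13: ')' matches '('; pop; stack = (empty)
end: stack empty → VALID
Verdict: properly nested → yes

Answer: yes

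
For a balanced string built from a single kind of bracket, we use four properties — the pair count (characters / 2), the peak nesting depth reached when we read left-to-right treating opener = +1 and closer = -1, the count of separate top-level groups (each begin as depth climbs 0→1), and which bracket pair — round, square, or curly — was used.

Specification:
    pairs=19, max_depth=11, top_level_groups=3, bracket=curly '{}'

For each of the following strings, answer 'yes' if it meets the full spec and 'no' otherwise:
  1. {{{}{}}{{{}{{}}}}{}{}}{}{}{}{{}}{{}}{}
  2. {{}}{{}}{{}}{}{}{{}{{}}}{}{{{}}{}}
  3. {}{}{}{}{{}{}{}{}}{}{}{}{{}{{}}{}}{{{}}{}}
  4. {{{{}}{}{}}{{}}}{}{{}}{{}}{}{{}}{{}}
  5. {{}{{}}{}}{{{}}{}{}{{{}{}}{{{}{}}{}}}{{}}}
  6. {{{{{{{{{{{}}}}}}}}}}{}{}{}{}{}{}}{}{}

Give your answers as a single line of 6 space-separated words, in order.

String 1 '{{{}{}}{{{}{{}}}}{}{}}{}{}{}{{}}{{}}{}': depth seq [1 2 3 2 3 2 1 2 3 4 3 4 5 4 3 2 1 2 1 2 1 0 1 0 1 0 1 0 1 2 1 0 1 2 1 0 1 0]
  -> pairs=19 depth=5 groups=7 -> no
String 2 '{{}}{{}}{{}}{}{}{{}{{}}}{}{{{}}{}}': depth seq [1 2 1 0 1 2 1 0 1 2 1 0 1 0 1 0 1 2 1 2 3 2 1 0 1 0 1 2 3 2 1 2 1 0]
  -> pairs=17 depth=3 groups=8 -> no
String 3 '{}{}{}{}{{}{}{}{}}{}{}{}{{}{{}}{}}{{{}}{}}': depth seq [1 0 1 0 1 0 1 0 1 2 1 2 1 2 1 2 1 0 1 0 1 0 1 0 1 2 1 2 3 2 1 2 1 0 1 2 3 2 1 2 1 0]
  -> pairs=21 depth=3 groups=10 -> no
String 4 '{{{{}}{}{}}{{}}}{}{{}}{{}}{}{{}}{{}}': depth seq [1 2 3 4 3 2 3 2 3 2 1 2 3 2 1 0 1 0 1 2 1 0 1 2 1 0 1 0 1 2 1 0 1 2 1 0]
  -> pairs=18 depth=4 groups=7 -> no
String 5 '{{}{{}}{}}{{{}}{}{}{{{}{}}{{{}{}}{}}}{{}}}': depth seq [1 2 1 2 3 2 1 2 1 0 1 2 3 2 1 2 1 2 1 2 3 4 3 4 3 2 3 4 5 4 5 4 3 4 3 2 1 2 3 2 1 0]
  -> pairs=21 depth=5 groups=2 -> no
String 6 '{{{{{{{{{{{}}}}}}}}}}{}{}{}{}{}{}}{}{}': depth seq [1 2 3 4 5 6 7 8 9 10 11 10 9 8 7 6 5 4 3 2 1 2 1 2 1 2 1 2 1 2 1 2 1 0 1 0 1 0]
  -> pairs=19 depth=11 groups=3 -> yes

Answer: no no no no no yes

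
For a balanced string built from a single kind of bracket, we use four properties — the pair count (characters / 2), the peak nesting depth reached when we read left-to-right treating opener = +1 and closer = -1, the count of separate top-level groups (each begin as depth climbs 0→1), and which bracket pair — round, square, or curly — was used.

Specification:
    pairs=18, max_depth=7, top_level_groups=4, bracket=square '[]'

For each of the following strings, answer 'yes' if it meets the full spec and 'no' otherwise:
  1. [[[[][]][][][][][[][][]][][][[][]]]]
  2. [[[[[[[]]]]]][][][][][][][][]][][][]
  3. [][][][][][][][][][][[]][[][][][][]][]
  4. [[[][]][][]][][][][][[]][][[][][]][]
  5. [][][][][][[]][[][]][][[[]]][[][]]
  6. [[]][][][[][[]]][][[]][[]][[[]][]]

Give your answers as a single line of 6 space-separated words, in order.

Answer: no yes no no no no

Derivation:
String 1 '[[[[][]][][][][][[][][]][][][[][]]]]': depth seq [1 2 3 4 3 4 3 2 3 2 3 2 3 2 3 2 3 4 3 4 3 4 3 2 3 2 3 2 3 4 3 4 3 2 1 0]
  -> pairs=18 depth=4 groups=1 -> no
String 2 '[[[[[[[]]]]]][][][][][][][][]][][][]': depth seq [1 2 3 4 5 6 7 6 5 4 3 2 1 2 1 2 1 2 1 2 1 2 1 2 1 2 1 2 1 0 1 0 1 0 1 0]
  -> pairs=18 depth=7 groups=4 -> yes
String 3 '[][][][][][][][][][][[]][[][][][][]][]': depth seq [1 0 1 0 1 0 1 0 1 0 1 0 1 0 1 0 1 0 1 0 1 2 1 0 1 2 1 2 1 2 1 2 1 2 1 0 1 0]
  -> pairs=19 depth=2 groups=13 -> no
String 4 '[[[][]][][]][][][][][[]][][[][][]][]': depth seq [1 2 3 2 3 2 1 2 1 2 1 0 1 0 1 0 1 0 1 0 1 2 1 0 1 0 1 2 1 2 1 2 1 0 1 0]
  -> pairs=18 depth=3 groups=9 -> no
String 5 '[][][][][][[]][[][]][][[[]]][[][]]': depth seq [1 0 1 0 1 0 1 0 1 0 1 2 1 0 1 2 1 2 1 0 1 0 1 2 3 2 1 0 1 2 1 2 1 0]
  -> pairs=17 depth=3 groups=10 -> no
String 6 '[[]][][][[][[]]][][[]][[]][[[]][]]': depth seq [1 2 1 0 1 0 1 0 1 2 1 2 3 2 1 0 1 0 1 2 1 0 1 2 1 0 1 2 3 2 1 2 1 0]
  -> pairs=17 depth=3 groups=8 -> no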